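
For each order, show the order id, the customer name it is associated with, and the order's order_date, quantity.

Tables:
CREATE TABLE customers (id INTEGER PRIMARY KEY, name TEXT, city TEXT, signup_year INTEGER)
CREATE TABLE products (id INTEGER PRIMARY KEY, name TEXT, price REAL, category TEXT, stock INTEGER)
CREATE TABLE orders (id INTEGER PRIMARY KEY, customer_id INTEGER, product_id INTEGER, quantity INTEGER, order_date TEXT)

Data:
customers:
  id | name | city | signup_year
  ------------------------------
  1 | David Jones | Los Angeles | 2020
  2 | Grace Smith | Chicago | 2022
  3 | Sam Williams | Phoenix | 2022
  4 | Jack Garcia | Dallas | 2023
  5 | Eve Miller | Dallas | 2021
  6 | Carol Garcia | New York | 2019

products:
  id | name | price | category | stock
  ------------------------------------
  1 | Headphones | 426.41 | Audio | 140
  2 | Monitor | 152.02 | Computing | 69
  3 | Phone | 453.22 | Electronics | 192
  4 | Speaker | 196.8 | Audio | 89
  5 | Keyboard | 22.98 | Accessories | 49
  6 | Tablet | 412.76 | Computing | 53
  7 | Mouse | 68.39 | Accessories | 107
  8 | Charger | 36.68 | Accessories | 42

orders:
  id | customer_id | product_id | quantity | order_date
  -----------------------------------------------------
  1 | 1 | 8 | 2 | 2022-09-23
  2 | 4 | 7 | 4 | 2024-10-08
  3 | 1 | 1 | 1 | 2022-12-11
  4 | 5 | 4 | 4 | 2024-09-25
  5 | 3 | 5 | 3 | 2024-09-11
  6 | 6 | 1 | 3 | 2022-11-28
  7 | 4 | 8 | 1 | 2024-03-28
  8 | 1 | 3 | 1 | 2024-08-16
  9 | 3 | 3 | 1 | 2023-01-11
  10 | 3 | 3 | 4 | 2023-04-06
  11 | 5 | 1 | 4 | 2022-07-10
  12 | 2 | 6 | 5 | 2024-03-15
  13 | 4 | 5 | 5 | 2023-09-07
SELECT c.id, p.name AS customer, c.order_date, c.quantity FROM orders c JOIN customers p ON c.customer_id = p.id

Execution result:
id | customer | order_date | quantity
1 | David Jones | 2022-09-23 | 2
2 | Jack Garcia | 2024-10-08 | 4
3 | David Jones | 2022-12-11 | 1
4 | Eve Miller | 2024-09-25 | 4
5 | Sam Williams | 2024-09-11 | 3
6 | Carol Garcia | 2022-11-28 | 3
7 | Jack Garcia | 2024-03-28 | 1
8 | David Jones | 2024-08-16 | 1
9 | Sam Williams | 2023-01-11 | 1
10 | Sam Williams | 2023-04-06 | 4
11 | Eve Miller | 2022-07-10 | 4
12 | Grace Smith | 2024-03-15 | 5
13 | Jack Garcia | 2023-09-07 | 5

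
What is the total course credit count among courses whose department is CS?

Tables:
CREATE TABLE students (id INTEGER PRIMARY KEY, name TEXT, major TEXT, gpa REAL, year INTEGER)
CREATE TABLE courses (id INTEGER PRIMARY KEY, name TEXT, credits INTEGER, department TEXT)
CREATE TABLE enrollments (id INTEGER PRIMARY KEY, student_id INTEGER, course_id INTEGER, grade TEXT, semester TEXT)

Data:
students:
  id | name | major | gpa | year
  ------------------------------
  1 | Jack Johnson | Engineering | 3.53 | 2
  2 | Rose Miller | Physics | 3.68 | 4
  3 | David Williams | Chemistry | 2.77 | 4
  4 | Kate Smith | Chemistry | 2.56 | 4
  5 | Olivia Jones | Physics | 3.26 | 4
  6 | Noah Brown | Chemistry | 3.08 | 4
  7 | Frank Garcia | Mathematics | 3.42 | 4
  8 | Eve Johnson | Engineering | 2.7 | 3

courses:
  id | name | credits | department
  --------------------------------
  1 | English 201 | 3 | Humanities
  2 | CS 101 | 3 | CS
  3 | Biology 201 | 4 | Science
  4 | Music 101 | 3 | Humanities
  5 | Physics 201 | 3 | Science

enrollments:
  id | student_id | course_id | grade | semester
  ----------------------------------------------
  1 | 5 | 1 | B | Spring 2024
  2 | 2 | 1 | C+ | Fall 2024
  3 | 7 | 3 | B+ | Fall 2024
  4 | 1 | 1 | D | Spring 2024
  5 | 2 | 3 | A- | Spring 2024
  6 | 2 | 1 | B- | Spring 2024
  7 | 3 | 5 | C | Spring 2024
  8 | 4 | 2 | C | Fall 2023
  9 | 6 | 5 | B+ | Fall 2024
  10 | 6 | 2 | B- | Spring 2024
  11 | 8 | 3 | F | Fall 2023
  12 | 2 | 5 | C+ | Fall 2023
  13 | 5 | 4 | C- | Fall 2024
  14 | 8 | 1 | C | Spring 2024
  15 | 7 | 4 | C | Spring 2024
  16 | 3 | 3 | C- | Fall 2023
SELECT SUM(credits) FROM courses WHERE department = 'CS'

Execution result:
3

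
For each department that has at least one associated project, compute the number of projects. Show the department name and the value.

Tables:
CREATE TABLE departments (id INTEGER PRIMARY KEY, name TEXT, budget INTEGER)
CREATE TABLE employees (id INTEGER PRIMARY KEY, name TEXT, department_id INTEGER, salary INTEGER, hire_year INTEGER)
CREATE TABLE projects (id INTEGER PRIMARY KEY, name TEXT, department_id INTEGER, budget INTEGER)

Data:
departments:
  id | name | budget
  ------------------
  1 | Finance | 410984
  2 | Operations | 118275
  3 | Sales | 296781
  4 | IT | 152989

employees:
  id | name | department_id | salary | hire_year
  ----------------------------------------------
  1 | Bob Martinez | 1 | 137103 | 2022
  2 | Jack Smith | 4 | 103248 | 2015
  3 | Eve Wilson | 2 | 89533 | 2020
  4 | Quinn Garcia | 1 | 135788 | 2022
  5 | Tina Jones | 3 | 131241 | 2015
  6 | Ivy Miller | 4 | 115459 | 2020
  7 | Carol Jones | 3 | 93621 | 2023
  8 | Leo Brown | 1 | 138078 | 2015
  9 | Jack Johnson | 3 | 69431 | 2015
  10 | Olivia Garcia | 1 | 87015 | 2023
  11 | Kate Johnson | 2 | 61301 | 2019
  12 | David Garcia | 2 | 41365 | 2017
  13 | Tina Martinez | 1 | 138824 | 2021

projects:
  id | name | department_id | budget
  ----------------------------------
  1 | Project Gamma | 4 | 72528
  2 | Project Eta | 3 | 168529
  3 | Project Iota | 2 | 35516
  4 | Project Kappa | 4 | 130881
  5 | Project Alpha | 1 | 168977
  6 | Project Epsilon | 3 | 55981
SELECT p.name, COUNT(*) AS n FROM projects c JOIN departments p ON c.department_id = p.id GROUP BY p.id, p.name

Execution result:
name | n
Finance | 1
Operations | 1
Sales | 2
IT | 2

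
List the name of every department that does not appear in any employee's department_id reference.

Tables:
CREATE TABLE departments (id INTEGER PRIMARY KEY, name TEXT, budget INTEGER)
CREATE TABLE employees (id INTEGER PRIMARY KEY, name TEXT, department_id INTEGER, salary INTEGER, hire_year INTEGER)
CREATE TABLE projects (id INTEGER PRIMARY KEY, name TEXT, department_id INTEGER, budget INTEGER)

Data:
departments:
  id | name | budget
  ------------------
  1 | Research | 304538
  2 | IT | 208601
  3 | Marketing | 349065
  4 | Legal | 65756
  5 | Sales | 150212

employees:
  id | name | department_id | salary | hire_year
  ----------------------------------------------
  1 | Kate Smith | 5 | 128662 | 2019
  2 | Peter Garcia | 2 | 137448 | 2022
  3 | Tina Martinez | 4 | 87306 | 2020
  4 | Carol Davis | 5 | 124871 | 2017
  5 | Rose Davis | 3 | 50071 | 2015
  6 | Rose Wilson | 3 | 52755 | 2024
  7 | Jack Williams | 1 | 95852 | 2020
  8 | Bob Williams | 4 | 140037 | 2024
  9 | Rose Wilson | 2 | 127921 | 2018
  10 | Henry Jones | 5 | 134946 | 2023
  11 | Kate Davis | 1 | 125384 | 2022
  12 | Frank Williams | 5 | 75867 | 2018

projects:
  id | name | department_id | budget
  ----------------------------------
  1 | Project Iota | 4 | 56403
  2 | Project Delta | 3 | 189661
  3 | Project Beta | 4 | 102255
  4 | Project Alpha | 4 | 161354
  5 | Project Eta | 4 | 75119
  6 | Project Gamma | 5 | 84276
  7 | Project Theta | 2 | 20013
SELECT p.name FROM departments p LEFT JOIN employees c ON c.department_id = p.id WHERE c.id IS NULL

Execution result:
(no rows)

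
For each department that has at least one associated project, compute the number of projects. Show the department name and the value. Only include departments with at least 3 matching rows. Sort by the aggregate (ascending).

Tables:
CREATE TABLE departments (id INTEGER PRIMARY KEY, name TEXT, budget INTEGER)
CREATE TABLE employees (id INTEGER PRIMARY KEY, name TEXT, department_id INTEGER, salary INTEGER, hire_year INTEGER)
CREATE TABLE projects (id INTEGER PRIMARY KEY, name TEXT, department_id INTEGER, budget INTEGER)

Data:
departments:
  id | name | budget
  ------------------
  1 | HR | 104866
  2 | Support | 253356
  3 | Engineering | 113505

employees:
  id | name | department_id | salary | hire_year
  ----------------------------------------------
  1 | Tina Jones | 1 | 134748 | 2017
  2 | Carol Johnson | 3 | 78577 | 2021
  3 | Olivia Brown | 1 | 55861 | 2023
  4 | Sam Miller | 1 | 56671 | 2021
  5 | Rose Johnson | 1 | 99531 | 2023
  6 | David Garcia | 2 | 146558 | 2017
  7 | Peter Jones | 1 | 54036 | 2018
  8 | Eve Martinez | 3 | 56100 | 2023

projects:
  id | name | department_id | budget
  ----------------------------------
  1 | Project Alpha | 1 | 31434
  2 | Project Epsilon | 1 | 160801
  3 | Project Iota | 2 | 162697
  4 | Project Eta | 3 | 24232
SELECT p.name, COUNT(*) AS n FROM projects c JOIN departments p ON c.department_id = p.id GROUP BY p.id, p.name HAVING COUNT(*) >= 3 ORDER BY n ASC

Execution result:
(no rows)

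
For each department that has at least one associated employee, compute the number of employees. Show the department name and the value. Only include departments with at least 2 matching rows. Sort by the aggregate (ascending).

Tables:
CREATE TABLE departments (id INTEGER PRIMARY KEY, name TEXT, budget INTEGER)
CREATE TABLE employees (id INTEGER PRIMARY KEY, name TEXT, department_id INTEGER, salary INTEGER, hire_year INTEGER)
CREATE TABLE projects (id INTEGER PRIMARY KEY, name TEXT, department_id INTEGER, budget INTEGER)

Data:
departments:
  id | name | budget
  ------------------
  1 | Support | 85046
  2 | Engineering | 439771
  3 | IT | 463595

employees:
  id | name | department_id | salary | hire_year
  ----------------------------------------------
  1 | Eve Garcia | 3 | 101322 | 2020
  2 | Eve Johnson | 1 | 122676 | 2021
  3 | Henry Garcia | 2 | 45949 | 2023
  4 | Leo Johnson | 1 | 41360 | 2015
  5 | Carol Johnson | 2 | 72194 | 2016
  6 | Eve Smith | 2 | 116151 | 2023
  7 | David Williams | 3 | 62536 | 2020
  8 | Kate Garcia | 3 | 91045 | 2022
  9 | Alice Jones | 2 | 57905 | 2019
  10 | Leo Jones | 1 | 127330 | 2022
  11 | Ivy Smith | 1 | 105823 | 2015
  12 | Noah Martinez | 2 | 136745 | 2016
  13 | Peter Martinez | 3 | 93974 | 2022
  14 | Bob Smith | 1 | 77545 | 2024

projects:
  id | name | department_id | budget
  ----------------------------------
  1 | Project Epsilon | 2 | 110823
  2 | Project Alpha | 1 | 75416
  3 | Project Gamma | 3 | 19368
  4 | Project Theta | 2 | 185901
SELECT p.name, COUNT(*) AS n FROM employees c JOIN departments p ON c.department_id = p.id GROUP BY p.id, p.name HAVING COUNT(*) >= 2 ORDER BY n ASC

Execution result:
name | n
IT | 4
Support | 5
Engineering | 5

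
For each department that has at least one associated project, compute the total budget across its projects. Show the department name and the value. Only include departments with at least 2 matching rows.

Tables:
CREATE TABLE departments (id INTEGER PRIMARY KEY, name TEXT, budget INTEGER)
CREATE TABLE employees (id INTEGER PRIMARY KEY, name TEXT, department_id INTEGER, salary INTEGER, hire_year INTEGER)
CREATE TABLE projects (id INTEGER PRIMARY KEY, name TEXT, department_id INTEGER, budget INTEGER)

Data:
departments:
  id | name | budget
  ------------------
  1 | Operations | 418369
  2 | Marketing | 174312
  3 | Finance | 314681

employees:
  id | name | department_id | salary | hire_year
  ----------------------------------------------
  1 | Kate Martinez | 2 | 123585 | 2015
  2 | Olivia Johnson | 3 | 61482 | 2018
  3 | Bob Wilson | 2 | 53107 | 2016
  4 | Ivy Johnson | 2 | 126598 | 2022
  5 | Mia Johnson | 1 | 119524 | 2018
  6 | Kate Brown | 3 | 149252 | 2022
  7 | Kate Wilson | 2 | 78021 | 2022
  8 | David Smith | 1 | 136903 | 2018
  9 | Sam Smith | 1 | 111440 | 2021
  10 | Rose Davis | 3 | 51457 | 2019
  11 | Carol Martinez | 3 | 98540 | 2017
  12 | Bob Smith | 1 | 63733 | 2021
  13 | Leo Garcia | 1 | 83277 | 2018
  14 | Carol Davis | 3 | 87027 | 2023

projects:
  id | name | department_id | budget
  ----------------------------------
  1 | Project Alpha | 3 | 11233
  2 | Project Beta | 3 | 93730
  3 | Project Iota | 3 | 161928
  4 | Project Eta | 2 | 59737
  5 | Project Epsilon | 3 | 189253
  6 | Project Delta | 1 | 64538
SELECT p.name, SUM(c.budget) AS sum_budget FROM projects c JOIN departments p ON c.department_id = p.id GROUP BY p.id, p.name HAVING COUNT(*) >= 2

Execution result:
name | sum_budget
Finance | 456144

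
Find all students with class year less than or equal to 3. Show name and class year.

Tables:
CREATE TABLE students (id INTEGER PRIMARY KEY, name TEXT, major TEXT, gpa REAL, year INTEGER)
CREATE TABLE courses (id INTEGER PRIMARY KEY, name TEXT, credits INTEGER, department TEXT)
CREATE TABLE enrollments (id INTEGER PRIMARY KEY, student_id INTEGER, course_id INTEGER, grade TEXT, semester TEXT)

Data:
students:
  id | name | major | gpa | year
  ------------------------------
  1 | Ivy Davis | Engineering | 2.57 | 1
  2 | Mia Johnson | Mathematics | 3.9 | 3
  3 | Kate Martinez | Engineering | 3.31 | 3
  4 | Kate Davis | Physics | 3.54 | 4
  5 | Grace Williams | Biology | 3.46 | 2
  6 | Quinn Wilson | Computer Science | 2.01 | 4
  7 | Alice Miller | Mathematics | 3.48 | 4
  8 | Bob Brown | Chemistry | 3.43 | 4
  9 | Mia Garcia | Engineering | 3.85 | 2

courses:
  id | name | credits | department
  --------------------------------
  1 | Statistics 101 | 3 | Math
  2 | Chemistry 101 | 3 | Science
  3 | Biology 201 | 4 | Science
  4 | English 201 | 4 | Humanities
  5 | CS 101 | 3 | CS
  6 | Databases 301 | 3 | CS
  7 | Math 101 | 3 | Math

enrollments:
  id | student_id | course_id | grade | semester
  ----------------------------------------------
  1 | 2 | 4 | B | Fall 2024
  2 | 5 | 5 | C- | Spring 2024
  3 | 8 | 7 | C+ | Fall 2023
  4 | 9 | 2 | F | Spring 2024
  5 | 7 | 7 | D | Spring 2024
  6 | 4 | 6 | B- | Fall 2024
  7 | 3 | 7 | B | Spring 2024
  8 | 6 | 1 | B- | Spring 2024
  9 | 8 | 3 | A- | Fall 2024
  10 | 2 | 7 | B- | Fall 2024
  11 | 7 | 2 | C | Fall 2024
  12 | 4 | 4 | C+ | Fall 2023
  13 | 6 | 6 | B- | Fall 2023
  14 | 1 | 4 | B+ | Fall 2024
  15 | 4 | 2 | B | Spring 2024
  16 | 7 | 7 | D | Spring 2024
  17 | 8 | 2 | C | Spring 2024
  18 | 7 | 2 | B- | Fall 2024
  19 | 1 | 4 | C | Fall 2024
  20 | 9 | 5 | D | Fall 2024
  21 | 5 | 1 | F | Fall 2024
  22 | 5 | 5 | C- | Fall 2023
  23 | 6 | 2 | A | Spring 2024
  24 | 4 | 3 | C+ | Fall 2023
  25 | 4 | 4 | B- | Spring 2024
SELECT name, year FROM students WHERE year <= 3

Execution result:
name | year
Ivy Davis | 1
Mia Johnson | 3
Kate Martinez | 3
Grace Williams | 2
Mia Garcia | 2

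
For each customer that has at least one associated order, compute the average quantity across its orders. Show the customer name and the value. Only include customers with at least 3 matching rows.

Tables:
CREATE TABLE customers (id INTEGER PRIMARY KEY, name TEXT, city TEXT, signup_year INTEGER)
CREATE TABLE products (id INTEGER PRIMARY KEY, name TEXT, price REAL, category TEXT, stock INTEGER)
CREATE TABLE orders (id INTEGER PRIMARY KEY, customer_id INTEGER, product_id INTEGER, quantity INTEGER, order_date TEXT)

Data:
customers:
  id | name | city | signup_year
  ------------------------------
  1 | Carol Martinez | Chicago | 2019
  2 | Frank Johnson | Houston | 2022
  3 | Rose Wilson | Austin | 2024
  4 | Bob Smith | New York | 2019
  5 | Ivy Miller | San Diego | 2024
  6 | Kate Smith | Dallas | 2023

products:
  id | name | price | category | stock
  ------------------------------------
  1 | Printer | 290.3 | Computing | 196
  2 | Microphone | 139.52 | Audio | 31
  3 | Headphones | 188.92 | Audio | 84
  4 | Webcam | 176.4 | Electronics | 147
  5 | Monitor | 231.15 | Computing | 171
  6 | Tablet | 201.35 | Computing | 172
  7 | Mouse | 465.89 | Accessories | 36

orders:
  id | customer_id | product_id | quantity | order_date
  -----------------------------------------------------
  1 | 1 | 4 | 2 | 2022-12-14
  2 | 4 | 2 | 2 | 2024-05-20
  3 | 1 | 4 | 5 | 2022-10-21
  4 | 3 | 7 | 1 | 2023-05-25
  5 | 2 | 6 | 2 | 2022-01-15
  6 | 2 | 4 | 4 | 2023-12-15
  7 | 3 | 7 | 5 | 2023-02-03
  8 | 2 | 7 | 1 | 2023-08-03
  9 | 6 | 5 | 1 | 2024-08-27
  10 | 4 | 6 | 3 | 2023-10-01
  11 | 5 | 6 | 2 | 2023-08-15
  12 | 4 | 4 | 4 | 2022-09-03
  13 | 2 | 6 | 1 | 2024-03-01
SELECT p.name, AVG(c.quantity) AS avg_quantity FROM orders c JOIN customers p ON c.customer_id = p.id GROUP BY p.id, p.name HAVING COUNT(*) >= 3

Execution result:
name | avg_quantity
Frank Johnson | 2.00
Bob Smith | 3.00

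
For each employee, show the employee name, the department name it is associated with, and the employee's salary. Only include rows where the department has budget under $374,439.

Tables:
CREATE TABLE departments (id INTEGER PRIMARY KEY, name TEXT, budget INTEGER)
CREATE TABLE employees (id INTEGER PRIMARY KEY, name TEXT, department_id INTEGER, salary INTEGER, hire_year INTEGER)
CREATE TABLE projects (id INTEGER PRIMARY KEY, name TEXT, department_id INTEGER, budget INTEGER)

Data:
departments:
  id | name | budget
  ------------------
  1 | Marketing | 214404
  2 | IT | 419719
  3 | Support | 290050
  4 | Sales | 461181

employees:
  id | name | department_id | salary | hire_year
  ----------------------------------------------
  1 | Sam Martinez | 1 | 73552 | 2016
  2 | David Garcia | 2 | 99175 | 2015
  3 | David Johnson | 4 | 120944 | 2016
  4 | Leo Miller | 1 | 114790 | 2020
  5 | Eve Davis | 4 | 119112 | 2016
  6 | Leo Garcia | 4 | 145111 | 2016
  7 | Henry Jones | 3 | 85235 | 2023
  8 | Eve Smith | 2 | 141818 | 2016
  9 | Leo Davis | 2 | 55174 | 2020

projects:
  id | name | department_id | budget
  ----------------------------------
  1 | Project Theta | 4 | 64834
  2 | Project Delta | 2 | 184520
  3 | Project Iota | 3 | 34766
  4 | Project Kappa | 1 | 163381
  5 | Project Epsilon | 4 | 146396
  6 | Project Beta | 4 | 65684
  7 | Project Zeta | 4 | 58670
SELECT c.name, p.name AS department, c.salary FROM employees c JOIN departments p ON c.department_id = p.id WHERE p.budget < 374439

Execution result:
name | department | salary
Sam Martinez | Marketing | 73552
Leo Miller | Marketing | 114790
Henry Jones | Support | 85235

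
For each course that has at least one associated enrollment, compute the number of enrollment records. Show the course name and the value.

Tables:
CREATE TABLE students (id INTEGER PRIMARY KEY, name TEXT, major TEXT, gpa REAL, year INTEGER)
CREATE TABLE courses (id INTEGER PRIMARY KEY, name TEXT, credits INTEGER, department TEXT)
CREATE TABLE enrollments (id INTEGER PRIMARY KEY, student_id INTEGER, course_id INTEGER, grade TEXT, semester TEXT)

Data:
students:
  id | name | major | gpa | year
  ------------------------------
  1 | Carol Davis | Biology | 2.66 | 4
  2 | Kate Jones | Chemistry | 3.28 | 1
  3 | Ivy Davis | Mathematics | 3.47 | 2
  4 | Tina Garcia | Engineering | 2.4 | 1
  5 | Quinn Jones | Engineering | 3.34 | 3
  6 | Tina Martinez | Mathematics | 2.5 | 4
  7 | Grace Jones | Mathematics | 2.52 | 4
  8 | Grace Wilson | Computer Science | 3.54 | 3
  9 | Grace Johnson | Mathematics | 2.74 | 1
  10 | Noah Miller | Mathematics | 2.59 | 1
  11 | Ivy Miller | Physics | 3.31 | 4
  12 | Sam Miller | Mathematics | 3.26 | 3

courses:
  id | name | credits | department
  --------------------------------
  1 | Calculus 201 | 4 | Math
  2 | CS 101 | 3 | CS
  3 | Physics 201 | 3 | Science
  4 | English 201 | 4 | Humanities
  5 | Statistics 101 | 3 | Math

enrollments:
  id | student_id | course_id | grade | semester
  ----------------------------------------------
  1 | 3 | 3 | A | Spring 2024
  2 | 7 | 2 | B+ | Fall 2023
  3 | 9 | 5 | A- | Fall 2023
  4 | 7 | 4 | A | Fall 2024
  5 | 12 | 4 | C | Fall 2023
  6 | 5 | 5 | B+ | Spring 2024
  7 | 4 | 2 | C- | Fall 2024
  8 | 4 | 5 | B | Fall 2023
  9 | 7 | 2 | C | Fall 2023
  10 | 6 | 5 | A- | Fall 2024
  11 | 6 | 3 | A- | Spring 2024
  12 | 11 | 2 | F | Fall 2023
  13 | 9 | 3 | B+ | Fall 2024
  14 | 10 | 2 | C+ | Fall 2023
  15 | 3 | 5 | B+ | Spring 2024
SELECT p.name, COUNT(*) AS n FROM enrollments c JOIN courses p ON c.course_id = p.id GROUP BY p.id, p.name

Execution result:
name | n
CS 101 | 5
Physics 201 | 3
English 201 | 2
Statistics 101 | 5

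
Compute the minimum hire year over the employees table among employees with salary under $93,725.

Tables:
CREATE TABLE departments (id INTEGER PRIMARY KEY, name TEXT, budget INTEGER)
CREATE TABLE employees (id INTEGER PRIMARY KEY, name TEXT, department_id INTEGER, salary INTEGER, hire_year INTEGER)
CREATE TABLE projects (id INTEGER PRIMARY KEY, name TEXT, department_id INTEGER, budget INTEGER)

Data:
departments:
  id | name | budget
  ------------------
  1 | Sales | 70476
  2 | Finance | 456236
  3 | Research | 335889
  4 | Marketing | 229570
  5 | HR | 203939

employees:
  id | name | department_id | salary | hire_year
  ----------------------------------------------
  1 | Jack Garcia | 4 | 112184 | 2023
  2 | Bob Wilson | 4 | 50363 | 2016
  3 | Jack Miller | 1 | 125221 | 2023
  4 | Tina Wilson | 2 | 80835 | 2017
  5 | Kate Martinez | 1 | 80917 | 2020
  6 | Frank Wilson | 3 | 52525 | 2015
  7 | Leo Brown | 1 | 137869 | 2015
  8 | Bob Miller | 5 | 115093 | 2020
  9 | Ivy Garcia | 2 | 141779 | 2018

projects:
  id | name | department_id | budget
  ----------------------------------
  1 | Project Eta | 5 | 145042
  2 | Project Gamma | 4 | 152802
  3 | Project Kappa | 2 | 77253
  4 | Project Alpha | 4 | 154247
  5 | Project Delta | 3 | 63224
SELECT MIN(hire_year) FROM employees WHERE salary < 93725

Execution result:
2015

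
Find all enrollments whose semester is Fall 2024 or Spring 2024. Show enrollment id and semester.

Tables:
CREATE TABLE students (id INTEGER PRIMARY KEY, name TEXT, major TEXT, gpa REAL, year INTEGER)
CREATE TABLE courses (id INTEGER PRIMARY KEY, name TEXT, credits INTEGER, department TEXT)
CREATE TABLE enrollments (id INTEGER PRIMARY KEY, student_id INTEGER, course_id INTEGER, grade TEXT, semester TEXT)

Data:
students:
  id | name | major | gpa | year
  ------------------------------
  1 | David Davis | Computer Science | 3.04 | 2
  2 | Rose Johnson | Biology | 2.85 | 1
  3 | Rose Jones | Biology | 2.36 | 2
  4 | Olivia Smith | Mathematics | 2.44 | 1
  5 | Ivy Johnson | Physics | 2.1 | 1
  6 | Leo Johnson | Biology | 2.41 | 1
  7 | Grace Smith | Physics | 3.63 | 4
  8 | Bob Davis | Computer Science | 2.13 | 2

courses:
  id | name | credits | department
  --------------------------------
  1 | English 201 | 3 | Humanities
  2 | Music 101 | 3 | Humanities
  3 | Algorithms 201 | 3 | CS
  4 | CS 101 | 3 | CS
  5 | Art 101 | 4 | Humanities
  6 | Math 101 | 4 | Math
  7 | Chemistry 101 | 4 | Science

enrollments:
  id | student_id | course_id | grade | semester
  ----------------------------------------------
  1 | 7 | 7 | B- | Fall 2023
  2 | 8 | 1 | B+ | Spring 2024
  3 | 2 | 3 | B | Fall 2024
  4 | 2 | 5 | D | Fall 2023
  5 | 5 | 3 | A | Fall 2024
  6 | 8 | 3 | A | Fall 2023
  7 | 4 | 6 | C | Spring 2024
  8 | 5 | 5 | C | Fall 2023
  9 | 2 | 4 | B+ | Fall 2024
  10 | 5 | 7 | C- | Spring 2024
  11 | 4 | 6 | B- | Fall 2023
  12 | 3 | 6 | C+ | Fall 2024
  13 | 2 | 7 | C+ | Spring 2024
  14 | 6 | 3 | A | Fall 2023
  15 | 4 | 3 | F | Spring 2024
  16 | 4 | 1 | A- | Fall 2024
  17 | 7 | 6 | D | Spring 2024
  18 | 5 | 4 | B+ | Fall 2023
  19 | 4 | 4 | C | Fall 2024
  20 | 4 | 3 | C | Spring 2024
SELECT id, semester FROM enrollments WHERE semester IN ('Fall 2024', 'Spring 2024')

Execution result:
id | semester
2 | Spring 2024
3 | Fall 2024
5 | Fall 2024
7 | Spring 2024
9 | Fall 2024
10 | Spring 2024
12 | Fall 2024
13 | Spring 2024
15 | Spring 2024
16 | Fall 2024
17 | Spring 2024
19 | Fall 2024
20 | Spring 2024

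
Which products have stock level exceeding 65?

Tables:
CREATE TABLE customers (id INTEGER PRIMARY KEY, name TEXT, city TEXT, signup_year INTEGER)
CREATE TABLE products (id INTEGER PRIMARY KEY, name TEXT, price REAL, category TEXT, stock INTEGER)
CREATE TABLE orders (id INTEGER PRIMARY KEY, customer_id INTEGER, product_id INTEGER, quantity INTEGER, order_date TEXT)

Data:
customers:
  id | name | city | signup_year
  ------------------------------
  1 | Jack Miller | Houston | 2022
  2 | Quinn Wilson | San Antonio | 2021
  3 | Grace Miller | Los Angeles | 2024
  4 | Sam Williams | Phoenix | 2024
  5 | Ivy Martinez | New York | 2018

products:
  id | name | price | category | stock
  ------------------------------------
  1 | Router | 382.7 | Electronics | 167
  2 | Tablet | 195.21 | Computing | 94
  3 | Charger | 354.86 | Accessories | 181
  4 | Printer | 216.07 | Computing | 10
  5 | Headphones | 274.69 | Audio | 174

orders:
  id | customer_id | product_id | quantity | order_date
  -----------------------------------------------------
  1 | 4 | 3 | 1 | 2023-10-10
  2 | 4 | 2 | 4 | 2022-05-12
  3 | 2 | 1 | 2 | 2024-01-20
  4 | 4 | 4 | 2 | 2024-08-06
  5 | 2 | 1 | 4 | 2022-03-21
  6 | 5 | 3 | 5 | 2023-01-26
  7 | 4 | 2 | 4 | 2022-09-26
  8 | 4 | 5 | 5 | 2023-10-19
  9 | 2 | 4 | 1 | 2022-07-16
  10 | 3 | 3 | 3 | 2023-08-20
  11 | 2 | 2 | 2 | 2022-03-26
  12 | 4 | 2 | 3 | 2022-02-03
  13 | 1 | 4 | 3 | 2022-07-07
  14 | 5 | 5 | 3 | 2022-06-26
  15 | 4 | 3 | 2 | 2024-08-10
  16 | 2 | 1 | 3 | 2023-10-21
SELECT name, stock FROM products WHERE stock > 65

Execution result:
name | stock
Router | 167
Tablet | 94
Charger | 181
Headphones | 174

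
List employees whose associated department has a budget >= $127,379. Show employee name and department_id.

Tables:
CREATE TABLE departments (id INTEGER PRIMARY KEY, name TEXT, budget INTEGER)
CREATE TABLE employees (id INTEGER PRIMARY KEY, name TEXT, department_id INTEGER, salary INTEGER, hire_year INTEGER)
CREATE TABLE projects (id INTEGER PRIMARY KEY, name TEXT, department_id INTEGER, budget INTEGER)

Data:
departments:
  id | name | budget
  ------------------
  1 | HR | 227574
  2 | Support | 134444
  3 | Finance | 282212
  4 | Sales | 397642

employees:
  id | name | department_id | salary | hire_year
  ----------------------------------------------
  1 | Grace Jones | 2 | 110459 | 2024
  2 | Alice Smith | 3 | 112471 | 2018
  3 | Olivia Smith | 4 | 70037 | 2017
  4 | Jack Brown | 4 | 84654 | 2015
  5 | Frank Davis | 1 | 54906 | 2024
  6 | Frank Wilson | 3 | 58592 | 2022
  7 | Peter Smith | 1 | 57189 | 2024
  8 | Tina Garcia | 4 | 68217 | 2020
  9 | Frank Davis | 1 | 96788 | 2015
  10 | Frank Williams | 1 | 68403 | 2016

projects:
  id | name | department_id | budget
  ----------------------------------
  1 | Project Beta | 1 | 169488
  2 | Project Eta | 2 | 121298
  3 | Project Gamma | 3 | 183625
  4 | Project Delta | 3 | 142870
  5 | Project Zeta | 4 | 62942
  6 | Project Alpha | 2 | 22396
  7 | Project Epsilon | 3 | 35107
SELECT name, department_id FROM employees WHERE department_id IN (SELECT id FROM departments WHERE budget >= 127379)

Execution result:
name | department_id
Grace Jones | 2
Alice Smith | 3
Olivia Smith | 4
Jack Brown | 4
Frank Davis | 1
Frank Wilson | 3
Peter Smith | 1
Tina Garcia | 4
Frank Davis | 1
Frank Williams | 1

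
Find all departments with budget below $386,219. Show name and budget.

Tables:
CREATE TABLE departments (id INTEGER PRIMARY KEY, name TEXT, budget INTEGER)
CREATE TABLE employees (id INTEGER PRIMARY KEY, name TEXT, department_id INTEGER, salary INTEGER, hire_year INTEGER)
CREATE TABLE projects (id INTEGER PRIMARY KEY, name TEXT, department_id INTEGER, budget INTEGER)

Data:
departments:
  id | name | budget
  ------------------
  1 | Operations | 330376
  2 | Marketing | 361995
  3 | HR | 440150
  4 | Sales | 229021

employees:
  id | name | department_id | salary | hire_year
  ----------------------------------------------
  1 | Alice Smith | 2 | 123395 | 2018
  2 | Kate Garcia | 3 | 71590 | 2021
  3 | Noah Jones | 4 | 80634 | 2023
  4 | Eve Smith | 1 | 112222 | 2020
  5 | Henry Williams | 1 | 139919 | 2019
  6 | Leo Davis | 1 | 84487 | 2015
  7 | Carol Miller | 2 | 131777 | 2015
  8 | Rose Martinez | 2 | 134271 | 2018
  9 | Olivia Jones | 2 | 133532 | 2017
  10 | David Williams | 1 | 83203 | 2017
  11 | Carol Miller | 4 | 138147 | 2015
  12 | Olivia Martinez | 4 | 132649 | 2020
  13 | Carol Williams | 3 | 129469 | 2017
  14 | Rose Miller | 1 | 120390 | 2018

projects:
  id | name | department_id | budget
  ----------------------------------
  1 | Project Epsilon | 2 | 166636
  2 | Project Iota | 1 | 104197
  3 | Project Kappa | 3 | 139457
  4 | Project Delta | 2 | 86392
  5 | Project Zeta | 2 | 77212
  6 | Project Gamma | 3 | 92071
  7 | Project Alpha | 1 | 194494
SELECT name, budget FROM departments WHERE budget < 386219

Execution result:
name | budget
Operations | 330376
Marketing | 361995
Sales | 229021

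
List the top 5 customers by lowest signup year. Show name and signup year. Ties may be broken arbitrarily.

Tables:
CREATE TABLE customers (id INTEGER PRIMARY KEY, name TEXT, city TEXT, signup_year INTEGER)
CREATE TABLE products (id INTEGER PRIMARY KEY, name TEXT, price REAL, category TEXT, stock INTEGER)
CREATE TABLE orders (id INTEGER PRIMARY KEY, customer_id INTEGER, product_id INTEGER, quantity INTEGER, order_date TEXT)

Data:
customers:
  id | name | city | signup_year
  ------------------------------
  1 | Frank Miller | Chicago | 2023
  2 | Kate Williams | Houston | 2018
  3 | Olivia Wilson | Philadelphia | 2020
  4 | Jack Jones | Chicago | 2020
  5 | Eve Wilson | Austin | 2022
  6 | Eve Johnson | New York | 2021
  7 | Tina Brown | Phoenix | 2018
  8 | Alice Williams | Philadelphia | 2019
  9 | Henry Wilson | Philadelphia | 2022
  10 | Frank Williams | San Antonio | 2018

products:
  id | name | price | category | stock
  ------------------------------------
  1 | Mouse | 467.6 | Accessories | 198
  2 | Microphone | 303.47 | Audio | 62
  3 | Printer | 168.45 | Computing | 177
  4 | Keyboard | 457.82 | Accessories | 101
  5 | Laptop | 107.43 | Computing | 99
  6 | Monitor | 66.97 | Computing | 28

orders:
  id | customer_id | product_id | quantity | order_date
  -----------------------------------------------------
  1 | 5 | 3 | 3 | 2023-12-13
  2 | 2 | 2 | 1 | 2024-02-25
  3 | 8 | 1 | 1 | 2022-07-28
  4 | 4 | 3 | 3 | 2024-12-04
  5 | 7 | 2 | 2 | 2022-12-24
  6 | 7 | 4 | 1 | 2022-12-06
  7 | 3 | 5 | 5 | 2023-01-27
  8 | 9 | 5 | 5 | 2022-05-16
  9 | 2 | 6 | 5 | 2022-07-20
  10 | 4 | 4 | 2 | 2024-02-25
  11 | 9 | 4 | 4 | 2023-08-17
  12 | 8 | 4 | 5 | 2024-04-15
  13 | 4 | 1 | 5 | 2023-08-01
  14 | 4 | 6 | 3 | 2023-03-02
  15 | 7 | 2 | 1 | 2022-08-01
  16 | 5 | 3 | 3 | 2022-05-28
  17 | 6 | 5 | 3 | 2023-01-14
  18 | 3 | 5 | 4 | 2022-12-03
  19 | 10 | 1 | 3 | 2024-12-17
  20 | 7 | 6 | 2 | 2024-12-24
SELECT name, signup_year FROM customers ORDER BY signup_year ASC LIMIT 5

Execution result:
name | signup_year
Kate Williams | 2018
Tina Brown | 2018
Frank Williams | 2018
Alice Williams | 2019
Olivia Wilson | 2020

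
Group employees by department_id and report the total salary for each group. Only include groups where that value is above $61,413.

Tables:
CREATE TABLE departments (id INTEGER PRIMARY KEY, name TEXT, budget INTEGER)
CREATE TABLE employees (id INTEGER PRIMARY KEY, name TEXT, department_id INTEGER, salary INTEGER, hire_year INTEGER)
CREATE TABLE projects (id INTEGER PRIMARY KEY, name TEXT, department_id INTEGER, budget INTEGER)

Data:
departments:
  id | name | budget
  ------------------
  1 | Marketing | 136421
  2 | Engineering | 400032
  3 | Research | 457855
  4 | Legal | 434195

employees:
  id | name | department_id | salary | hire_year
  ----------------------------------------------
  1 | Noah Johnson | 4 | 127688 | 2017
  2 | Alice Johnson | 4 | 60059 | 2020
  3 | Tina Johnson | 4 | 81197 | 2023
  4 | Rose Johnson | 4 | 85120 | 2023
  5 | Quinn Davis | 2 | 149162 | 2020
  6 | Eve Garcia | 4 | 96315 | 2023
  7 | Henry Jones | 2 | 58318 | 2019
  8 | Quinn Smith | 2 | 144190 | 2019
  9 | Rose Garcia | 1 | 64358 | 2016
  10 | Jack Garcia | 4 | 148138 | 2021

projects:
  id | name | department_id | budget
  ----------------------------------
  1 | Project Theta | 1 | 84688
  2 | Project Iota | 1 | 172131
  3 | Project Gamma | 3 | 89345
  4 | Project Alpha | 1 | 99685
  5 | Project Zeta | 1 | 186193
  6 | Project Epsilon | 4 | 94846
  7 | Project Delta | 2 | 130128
SELECT department_id, SUM(salary) AS sum_salary FROM employees GROUP BY department_id HAVING SUM(salary) > 61413

Execution result:
department_id | sum_salary
1 | 64358
2 | 351670
4 | 598517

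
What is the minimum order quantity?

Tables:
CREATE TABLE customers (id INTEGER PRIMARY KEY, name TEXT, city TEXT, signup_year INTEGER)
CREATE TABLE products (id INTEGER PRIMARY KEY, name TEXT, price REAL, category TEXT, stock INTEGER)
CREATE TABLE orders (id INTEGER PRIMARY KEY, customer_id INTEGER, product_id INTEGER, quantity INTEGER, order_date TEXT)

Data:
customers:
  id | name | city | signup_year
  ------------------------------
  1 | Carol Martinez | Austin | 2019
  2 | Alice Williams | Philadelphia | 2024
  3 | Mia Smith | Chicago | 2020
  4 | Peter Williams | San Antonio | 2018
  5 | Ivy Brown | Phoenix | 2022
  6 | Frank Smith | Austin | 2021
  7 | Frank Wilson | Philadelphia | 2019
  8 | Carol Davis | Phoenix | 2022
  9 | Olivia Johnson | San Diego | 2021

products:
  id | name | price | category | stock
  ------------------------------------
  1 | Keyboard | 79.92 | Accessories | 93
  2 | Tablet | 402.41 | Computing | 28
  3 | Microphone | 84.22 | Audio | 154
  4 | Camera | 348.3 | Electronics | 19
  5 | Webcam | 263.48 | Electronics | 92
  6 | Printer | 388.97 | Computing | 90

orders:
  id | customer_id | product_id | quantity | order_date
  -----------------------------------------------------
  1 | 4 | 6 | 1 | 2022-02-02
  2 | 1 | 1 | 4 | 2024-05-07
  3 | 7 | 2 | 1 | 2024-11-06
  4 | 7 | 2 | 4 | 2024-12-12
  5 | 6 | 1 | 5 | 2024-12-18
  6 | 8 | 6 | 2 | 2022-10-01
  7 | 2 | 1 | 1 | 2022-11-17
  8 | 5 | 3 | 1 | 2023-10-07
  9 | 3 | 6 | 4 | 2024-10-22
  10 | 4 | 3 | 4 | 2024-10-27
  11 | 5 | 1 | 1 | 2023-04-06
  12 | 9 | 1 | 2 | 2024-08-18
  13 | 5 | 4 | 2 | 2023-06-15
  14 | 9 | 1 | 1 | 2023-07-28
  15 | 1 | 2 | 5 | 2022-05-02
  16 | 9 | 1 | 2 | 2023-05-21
SELECT MIN(quantity) FROM orders

Execution result:
1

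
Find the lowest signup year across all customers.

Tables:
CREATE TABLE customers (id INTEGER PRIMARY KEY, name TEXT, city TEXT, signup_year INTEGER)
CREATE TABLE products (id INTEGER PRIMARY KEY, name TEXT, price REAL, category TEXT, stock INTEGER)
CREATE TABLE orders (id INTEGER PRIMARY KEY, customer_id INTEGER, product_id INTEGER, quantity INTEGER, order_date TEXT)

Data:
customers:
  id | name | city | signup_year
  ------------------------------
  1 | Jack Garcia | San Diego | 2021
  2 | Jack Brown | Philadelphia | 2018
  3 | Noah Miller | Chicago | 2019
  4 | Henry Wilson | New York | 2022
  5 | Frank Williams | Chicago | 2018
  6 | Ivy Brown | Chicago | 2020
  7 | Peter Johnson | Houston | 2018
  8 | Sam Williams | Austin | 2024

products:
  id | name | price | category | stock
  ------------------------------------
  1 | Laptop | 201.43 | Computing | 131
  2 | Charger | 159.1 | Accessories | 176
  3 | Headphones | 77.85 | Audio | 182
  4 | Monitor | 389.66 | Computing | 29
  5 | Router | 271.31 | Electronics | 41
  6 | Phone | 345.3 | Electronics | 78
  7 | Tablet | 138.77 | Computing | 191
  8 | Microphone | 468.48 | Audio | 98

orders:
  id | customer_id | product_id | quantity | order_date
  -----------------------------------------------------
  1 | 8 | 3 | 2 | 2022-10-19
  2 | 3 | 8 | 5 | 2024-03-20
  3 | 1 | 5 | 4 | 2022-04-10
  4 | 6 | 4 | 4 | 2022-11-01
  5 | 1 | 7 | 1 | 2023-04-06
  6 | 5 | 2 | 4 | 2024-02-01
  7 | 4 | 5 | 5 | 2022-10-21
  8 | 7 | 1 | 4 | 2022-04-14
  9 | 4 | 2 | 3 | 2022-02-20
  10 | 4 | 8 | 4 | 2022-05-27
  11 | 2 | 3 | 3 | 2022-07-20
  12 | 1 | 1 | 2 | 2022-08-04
SELECT MIN(signup_year) FROM customers

Execution result:
2018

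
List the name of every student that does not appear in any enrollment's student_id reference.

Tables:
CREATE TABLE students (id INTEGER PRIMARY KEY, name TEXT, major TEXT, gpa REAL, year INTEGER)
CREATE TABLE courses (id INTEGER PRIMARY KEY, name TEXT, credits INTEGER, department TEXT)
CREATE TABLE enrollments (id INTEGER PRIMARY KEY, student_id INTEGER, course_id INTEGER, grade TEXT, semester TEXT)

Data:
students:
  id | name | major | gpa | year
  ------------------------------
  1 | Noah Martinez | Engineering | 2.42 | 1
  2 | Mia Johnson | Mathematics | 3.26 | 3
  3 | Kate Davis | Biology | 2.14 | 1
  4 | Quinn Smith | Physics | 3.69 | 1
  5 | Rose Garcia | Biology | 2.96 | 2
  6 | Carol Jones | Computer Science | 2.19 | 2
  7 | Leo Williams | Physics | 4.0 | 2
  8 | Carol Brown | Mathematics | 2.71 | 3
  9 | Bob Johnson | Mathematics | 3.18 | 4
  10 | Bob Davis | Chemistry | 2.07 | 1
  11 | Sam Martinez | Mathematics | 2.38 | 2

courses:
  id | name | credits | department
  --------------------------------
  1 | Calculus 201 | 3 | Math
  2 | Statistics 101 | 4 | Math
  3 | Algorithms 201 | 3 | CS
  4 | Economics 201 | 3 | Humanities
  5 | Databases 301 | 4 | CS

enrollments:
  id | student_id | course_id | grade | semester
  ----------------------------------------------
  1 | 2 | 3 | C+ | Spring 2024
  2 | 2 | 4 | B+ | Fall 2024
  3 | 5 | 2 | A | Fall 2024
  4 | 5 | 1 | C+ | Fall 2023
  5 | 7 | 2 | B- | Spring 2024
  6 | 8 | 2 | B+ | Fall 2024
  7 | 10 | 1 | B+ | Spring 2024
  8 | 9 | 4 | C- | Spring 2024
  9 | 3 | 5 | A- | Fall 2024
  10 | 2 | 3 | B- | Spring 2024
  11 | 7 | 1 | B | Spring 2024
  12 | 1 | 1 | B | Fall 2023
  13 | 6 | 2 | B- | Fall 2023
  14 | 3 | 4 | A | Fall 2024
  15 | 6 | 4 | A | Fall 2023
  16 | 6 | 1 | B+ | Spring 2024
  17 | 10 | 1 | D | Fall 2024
SELECT p.name FROM students p LEFT JOIN enrollments c ON c.student_id = p.id WHERE c.id IS NULL

Execution result:
name
Quinn Smith
Sam Martinez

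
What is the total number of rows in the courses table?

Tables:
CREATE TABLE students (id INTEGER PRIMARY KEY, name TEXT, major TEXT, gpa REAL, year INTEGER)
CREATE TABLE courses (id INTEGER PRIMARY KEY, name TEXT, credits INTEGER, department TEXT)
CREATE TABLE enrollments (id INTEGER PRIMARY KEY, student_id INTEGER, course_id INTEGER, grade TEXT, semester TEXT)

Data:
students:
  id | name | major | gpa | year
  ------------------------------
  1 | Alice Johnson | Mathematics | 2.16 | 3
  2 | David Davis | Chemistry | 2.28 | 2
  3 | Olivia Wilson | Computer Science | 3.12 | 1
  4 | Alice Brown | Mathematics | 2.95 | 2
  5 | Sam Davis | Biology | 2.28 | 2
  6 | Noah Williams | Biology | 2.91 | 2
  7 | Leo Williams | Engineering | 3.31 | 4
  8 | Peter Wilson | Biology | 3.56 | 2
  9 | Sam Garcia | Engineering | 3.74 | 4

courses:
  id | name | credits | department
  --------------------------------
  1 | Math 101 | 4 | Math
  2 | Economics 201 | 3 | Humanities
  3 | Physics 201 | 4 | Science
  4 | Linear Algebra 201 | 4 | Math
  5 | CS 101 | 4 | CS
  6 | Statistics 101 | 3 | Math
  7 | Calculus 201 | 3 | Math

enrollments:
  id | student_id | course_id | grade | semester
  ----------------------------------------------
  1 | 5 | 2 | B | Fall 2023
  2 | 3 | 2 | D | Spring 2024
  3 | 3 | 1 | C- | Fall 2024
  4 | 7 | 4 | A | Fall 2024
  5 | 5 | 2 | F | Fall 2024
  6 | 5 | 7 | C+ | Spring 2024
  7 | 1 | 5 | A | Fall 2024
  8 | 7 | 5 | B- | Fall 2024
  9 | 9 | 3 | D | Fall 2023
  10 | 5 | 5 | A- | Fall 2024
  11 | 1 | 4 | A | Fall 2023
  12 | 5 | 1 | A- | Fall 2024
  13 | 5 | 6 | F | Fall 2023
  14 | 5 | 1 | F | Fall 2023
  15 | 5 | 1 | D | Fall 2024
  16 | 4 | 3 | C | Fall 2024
SELECT COUNT(*) FROM courses

Execution result:
7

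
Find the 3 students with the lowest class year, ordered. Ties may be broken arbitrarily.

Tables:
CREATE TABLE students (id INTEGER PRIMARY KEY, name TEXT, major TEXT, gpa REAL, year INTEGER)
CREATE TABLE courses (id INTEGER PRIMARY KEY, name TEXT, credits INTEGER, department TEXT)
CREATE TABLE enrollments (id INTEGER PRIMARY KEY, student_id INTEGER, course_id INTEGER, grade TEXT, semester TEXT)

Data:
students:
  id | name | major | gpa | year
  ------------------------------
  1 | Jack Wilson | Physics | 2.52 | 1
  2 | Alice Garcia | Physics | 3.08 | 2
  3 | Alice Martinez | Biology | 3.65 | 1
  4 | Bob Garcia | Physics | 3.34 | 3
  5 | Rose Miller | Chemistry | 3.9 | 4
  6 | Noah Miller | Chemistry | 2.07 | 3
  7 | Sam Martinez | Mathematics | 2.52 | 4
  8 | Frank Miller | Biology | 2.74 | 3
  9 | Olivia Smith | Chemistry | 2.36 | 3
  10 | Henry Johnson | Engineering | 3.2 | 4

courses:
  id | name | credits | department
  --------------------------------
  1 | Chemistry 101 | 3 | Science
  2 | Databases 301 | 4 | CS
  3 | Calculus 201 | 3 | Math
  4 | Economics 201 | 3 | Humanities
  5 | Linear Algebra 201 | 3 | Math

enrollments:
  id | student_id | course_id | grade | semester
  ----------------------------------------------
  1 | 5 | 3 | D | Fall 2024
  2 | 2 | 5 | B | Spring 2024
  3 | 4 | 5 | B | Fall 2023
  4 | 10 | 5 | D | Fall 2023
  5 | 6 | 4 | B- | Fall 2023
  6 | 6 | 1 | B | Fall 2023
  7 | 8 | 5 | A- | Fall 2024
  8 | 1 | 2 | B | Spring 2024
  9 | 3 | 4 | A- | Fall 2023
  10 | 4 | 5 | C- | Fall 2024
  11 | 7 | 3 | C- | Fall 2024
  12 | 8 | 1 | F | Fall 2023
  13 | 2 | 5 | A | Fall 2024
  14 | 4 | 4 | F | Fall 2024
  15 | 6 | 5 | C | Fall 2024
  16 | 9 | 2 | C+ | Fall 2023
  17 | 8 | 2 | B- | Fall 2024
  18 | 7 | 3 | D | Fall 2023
SELECT name, year FROM students ORDER BY year ASC LIMIT 3

Execution result:
name | year
Jack Wilson | 1
Alice Martinez | 1
Alice Garcia | 2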